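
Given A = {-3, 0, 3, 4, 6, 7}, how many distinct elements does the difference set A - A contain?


A - A = {a - a' : a, a' ∈ A}; |A| = 6.
Bounds: 2|A|-1 ≤ |A - A| ≤ |A|² - |A| + 1, i.e. 11 ≤ |A - A| ≤ 31.
Note: 0 ∈ A - A always (from a - a). The set is symmetric: if d ∈ A - A then -d ∈ A - A.
Enumerate nonzero differences d = a - a' with a > a' (then include -d):
Positive differences: {1, 2, 3, 4, 6, 7, 9, 10}
Full difference set: {0} ∪ (positive diffs) ∪ (negative diffs).
|A - A| = 1 + 2·8 = 17 (matches direct enumeration: 17).

|A - A| = 17


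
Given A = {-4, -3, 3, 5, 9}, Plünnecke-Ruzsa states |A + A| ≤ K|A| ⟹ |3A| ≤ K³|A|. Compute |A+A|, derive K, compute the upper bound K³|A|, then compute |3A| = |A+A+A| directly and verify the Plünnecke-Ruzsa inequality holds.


|A| = 5.
Step 1: Compute A + A by enumerating all 25 pairs.
A + A = {-8, -7, -6, -1, 0, 1, 2, 5, 6, 8, 10, 12, 14, 18}, so |A + A| = 14.
Step 2: Doubling constant K = |A + A|/|A| = 14/5 = 14/5 ≈ 2.8000.
Step 3: Plünnecke-Ruzsa gives |3A| ≤ K³·|A| = (2.8000)³ · 5 ≈ 109.7600.
Step 4: Compute 3A = A + A + A directly by enumerating all triples (a,b,c) ∈ A³; |3A| = 28.
Step 5: Check 28 ≤ 109.7600? Yes ✓.

K = 14/5, Plünnecke-Ruzsa bound K³|A| ≈ 109.7600, |3A| = 28, inequality holds.


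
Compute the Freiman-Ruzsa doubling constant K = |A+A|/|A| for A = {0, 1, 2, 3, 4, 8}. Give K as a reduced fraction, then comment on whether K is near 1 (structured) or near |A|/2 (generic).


|A| = 6.
Compute A + A by enumerating all 36 pairs.
A + A = {0, 1, 2, 3, 4, 5, 6, 7, 8, 9, 10, 11, 12, 16}, so |A + A| = 14.
K = |A + A| / |A| = 14/6 = 7/3 ≈ 2.3333.
Reference: AP of size 6 gives K = 11/6 ≈ 1.8333; a fully generic set of size 6 gives K ≈ 3.5000.

|A| = 6, |A + A| = 14, K = 14/6 = 7/3.


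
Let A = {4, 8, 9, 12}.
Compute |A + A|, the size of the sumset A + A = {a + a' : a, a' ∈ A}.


A + A = {a + a' : a, a' ∈ A}; |A| = 4.
General bounds: 2|A| - 1 ≤ |A + A| ≤ |A|(|A|+1)/2, i.e. 7 ≤ |A + A| ≤ 10.
Lower bound 2|A|-1 is attained iff A is an arithmetic progression.
Enumerate sums a + a' for a ≤ a' (symmetric, so this suffices):
a = 4: 4+4=8, 4+8=12, 4+9=13, 4+12=16
a = 8: 8+8=16, 8+9=17, 8+12=20
a = 9: 9+9=18, 9+12=21
a = 12: 12+12=24
Distinct sums: {8, 12, 13, 16, 17, 18, 20, 21, 24}
|A + A| = 9

|A + A| = 9


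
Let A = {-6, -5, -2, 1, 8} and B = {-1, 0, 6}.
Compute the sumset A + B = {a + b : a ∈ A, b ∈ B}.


A + B = {a + b : a ∈ A, b ∈ B}.
Enumerate all |A|·|B| = 5·3 = 15 pairs (a, b) and collect distinct sums.
a = -6: -6+-1=-7, -6+0=-6, -6+6=0
a = -5: -5+-1=-6, -5+0=-5, -5+6=1
a = -2: -2+-1=-3, -2+0=-2, -2+6=4
a = 1: 1+-1=0, 1+0=1, 1+6=7
a = 8: 8+-1=7, 8+0=8, 8+6=14
Collecting distinct sums: A + B = {-7, -6, -5, -3, -2, 0, 1, 4, 7, 8, 14}
|A + B| = 11

A + B = {-7, -6, -5, -3, -2, 0, 1, 4, 7, 8, 14}


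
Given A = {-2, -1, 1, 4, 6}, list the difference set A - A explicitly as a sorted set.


A - A = {a - a' : a, a' ∈ A}.
Compute a - a' for each ordered pair (a, a'):
a = -2: -2--2=0, -2--1=-1, -2-1=-3, -2-4=-6, -2-6=-8
a = -1: -1--2=1, -1--1=0, -1-1=-2, -1-4=-5, -1-6=-7
a = 1: 1--2=3, 1--1=2, 1-1=0, 1-4=-3, 1-6=-5
a = 4: 4--2=6, 4--1=5, 4-1=3, 4-4=0, 4-6=-2
a = 6: 6--2=8, 6--1=7, 6-1=5, 6-4=2, 6-6=0
Collecting distinct values (and noting 0 appears from a-a):
A - A = {-8, -7, -6, -5, -3, -2, -1, 0, 1, 2, 3, 5, 6, 7, 8}
|A - A| = 15

A - A = {-8, -7, -6, -5, -3, -2, -1, 0, 1, 2, 3, 5, 6, 7, 8}


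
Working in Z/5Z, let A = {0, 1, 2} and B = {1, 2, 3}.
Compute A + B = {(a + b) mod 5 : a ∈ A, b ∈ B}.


Work in Z/5Z: reduce every sum a + b modulo 5.
Enumerate all 9 pairs:
a = 0: 0+1=1, 0+2=2, 0+3=3
a = 1: 1+1=2, 1+2=3, 1+3=4
a = 2: 2+1=3, 2+2=4, 2+3=0
Distinct residues collected: {0, 1, 2, 3, 4}
|A + B| = 5 (out of 5 total residues).

A + B = {0, 1, 2, 3, 4}


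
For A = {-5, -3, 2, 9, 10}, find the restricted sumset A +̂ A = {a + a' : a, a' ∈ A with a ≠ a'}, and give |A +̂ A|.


Restricted sumset: A +̂ A = {a + a' : a ∈ A, a' ∈ A, a ≠ a'}.
Equivalently, take A + A and drop any sum 2a that is achievable ONLY as a + a for a ∈ A (i.e. sums representable only with equal summands).
Enumerate pairs (a, a') with a < a' (symmetric, so each unordered pair gives one sum; this covers all a ≠ a'):
  -5 + -3 = -8
  -5 + 2 = -3
  -5 + 9 = 4
  -5 + 10 = 5
  -3 + 2 = -1
  -3 + 9 = 6
  -3 + 10 = 7
  2 + 9 = 11
  2 + 10 = 12
  9 + 10 = 19
Collected distinct sums: {-8, -3, -1, 4, 5, 6, 7, 11, 12, 19}
|A +̂ A| = 10
(Reference bound: |A +̂ A| ≥ 2|A| - 3 for |A| ≥ 2, with |A| = 5 giving ≥ 7.)

|A +̂ A| = 10


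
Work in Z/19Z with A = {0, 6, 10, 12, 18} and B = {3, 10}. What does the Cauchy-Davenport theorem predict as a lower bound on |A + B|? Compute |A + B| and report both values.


Cauchy-Davenport: |A + B| ≥ min(p, |A| + |B| - 1) for A, B nonempty in Z/pZ.
|A| = 5, |B| = 2, p = 19.
CD lower bound = min(19, 5 + 2 - 1) = min(19, 6) = 6.
Compute A + B mod 19 directly:
a = 0: 0+3=3, 0+10=10
a = 6: 6+3=9, 6+10=16
a = 10: 10+3=13, 10+10=1
a = 12: 12+3=15, 12+10=3
a = 18: 18+3=2, 18+10=9
A + B = {1, 2, 3, 9, 10, 13, 15, 16}, so |A + B| = 8.
Verify: 8 ≥ 6? Yes ✓.

CD lower bound = 6, actual |A + B| = 8.


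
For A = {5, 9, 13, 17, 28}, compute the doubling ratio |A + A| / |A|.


|A| = 5.
Compute A + A by enumerating all 25 pairs.
A + A = {10, 14, 18, 22, 26, 30, 33, 34, 37, 41, 45, 56}, so |A + A| = 12.
K = |A + A| / |A| = 12/5 (already in lowest terms) ≈ 2.4000.
Reference: AP of size 5 gives K = 9/5 ≈ 1.8000; a fully generic set of size 5 gives K ≈ 3.0000.

|A| = 5, |A + A| = 12, K = 12/5.


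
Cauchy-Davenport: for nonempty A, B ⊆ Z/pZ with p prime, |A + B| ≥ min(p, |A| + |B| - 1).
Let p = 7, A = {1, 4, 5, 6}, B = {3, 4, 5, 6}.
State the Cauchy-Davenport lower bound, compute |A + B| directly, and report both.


Cauchy-Davenport: |A + B| ≥ min(p, |A| + |B| - 1) for A, B nonempty in Z/pZ.
|A| = 4, |B| = 4, p = 7.
CD lower bound = min(7, 4 + 4 - 1) = min(7, 7) = 7.
Compute A + B mod 7 directly:
a = 1: 1+3=4, 1+4=5, 1+5=6, 1+6=0
a = 4: 4+3=0, 4+4=1, 4+5=2, 4+6=3
a = 5: 5+3=1, 5+4=2, 5+5=3, 5+6=4
a = 6: 6+3=2, 6+4=3, 6+5=4, 6+6=5
A + B = {0, 1, 2, 3, 4, 5, 6}, so |A + B| = 7.
Verify: 7 ≥ 7? Yes ✓.

CD lower bound = 7, actual |A + B| = 7.


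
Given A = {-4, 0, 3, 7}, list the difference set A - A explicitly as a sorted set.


A - A = {a - a' : a, a' ∈ A}.
Compute a - a' for each ordered pair (a, a'):
a = -4: -4--4=0, -4-0=-4, -4-3=-7, -4-7=-11
a = 0: 0--4=4, 0-0=0, 0-3=-3, 0-7=-7
a = 3: 3--4=7, 3-0=3, 3-3=0, 3-7=-4
a = 7: 7--4=11, 7-0=7, 7-3=4, 7-7=0
Collecting distinct values (and noting 0 appears from a-a):
A - A = {-11, -7, -4, -3, 0, 3, 4, 7, 11}
|A - A| = 9

A - A = {-11, -7, -4, -3, 0, 3, 4, 7, 11}


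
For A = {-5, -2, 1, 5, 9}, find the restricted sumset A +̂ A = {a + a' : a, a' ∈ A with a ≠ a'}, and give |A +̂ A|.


Restricted sumset: A +̂ A = {a + a' : a ∈ A, a' ∈ A, a ≠ a'}.
Equivalently, take A + A and drop any sum 2a that is achievable ONLY as a + a for a ∈ A (i.e. sums representable only with equal summands).
Enumerate pairs (a, a') with a < a' (symmetric, so each unordered pair gives one sum; this covers all a ≠ a'):
  -5 + -2 = -7
  -5 + 1 = -4
  -5 + 5 = 0
  -5 + 9 = 4
  -2 + 1 = -1
  -2 + 5 = 3
  -2 + 9 = 7
  1 + 5 = 6
  1 + 9 = 10
  5 + 9 = 14
Collected distinct sums: {-7, -4, -1, 0, 3, 4, 6, 7, 10, 14}
|A +̂ A| = 10
(Reference bound: |A +̂ A| ≥ 2|A| - 3 for |A| ≥ 2, with |A| = 5 giving ≥ 7.)

|A +̂ A| = 10


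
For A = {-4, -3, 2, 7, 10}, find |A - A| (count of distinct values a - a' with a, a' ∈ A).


A - A = {a - a' : a, a' ∈ A}; |A| = 5.
Bounds: 2|A|-1 ≤ |A - A| ≤ |A|² - |A| + 1, i.e. 9 ≤ |A - A| ≤ 21.
Note: 0 ∈ A - A always (from a - a). The set is symmetric: if d ∈ A - A then -d ∈ A - A.
Enumerate nonzero differences d = a - a' with a > a' (then include -d):
Positive differences: {1, 3, 5, 6, 8, 10, 11, 13, 14}
Full difference set: {0} ∪ (positive diffs) ∪ (negative diffs).
|A - A| = 1 + 2·9 = 19 (matches direct enumeration: 19).

|A - A| = 19


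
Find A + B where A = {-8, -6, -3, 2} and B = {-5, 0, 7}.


A + B = {a + b : a ∈ A, b ∈ B}.
Enumerate all |A|·|B| = 4·3 = 12 pairs (a, b) and collect distinct sums.
a = -8: -8+-5=-13, -8+0=-8, -8+7=-1
a = -6: -6+-5=-11, -6+0=-6, -6+7=1
a = -3: -3+-5=-8, -3+0=-3, -3+7=4
a = 2: 2+-5=-3, 2+0=2, 2+7=9
Collecting distinct sums: A + B = {-13, -11, -8, -6, -3, -1, 1, 2, 4, 9}
|A + B| = 10

A + B = {-13, -11, -8, -6, -3, -1, 1, 2, 4, 9}


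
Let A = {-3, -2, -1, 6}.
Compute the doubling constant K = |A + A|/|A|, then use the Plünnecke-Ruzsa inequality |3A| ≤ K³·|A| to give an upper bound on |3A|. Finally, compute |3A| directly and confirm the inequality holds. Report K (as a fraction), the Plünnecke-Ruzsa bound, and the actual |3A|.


|A| = 4.
Step 1: Compute A + A by enumerating all 16 pairs.
A + A = {-6, -5, -4, -3, -2, 3, 4, 5, 12}, so |A + A| = 9.
Step 2: Doubling constant K = |A + A|/|A| = 9/4 = 9/4 ≈ 2.2500.
Step 3: Plünnecke-Ruzsa gives |3A| ≤ K³·|A| = (2.2500)³ · 4 ≈ 45.5625.
Step 4: Compute 3A = A + A + A directly by enumerating all triples (a,b,c) ∈ A³; |3A| = 16.
Step 5: Check 16 ≤ 45.5625? Yes ✓.

K = 9/4, Plünnecke-Ruzsa bound K³|A| ≈ 45.5625, |3A| = 16, inequality holds.


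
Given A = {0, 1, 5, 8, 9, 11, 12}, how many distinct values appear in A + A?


A + A = {a + a' : a, a' ∈ A}; |A| = 7.
General bounds: 2|A| - 1 ≤ |A + A| ≤ |A|(|A|+1)/2, i.e. 13 ≤ |A + A| ≤ 28.
Lower bound 2|A|-1 is attained iff A is an arithmetic progression.
Enumerate sums a + a' for a ≤ a' (symmetric, so this suffices):
a = 0: 0+0=0, 0+1=1, 0+5=5, 0+8=8, 0+9=9, 0+11=11, 0+12=12
a = 1: 1+1=2, 1+5=6, 1+8=9, 1+9=10, 1+11=12, 1+12=13
a = 5: 5+5=10, 5+8=13, 5+9=14, 5+11=16, 5+12=17
a = 8: 8+8=16, 8+9=17, 8+11=19, 8+12=20
a = 9: 9+9=18, 9+11=20, 9+12=21
a = 11: 11+11=22, 11+12=23
a = 12: 12+12=24
Distinct sums: {0, 1, 2, 5, 6, 8, 9, 10, 11, 12, 13, 14, 16, 17, 18, 19, 20, 21, 22, 23, 24}
|A + A| = 21

|A + A| = 21


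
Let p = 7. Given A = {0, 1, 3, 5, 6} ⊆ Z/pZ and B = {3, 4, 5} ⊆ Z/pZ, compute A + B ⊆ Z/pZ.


Work in Z/7Z: reduce every sum a + b modulo 7.
Enumerate all 15 pairs:
a = 0: 0+3=3, 0+4=4, 0+5=5
a = 1: 1+3=4, 1+4=5, 1+5=6
a = 3: 3+3=6, 3+4=0, 3+5=1
a = 5: 5+3=1, 5+4=2, 5+5=3
a = 6: 6+3=2, 6+4=3, 6+5=4
Distinct residues collected: {0, 1, 2, 3, 4, 5, 6}
|A + B| = 7 (out of 7 total residues).

A + B = {0, 1, 2, 3, 4, 5, 6}


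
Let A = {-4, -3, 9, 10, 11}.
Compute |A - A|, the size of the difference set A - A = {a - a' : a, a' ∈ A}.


A - A = {a - a' : a, a' ∈ A}; |A| = 5.
Bounds: 2|A|-1 ≤ |A - A| ≤ |A|² - |A| + 1, i.e. 9 ≤ |A - A| ≤ 21.
Note: 0 ∈ A - A always (from a - a). The set is symmetric: if d ∈ A - A then -d ∈ A - A.
Enumerate nonzero differences d = a - a' with a > a' (then include -d):
Positive differences: {1, 2, 12, 13, 14, 15}
Full difference set: {0} ∪ (positive diffs) ∪ (negative diffs).
|A - A| = 1 + 2·6 = 13 (matches direct enumeration: 13).

|A - A| = 13


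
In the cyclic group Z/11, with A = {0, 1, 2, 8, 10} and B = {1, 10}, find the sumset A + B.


Work in Z/11Z: reduce every sum a + b modulo 11.
Enumerate all 10 pairs:
a = 0: 0+1=1, 0+10=10
a = 1: 1+1=2, 1+10=0
a = 2: 2+1=3, 2+10=1
a = 8: 8+1=9, 8+10=7
a = 10: 10+1=0, 10+10=9
Distinct residues collected: {0, 1, 2, 3, 7, 9, 10}
|A + B| = 7 (out of 11 total residues).

A + B = {0, 1, 2, 3, 7, 9, 10}


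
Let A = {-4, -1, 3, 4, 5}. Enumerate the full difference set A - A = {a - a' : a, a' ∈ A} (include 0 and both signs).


A - A = {a - a' : a, a' ∈ A}.
Compute a - a' for each ordered pair (a, a'):
a = -4: -4--4=0, -4--1=-3, -4-3=-7, -4-4=-8, -4-5=-9
a = -1: -1--4=3, -1--1=0, -1-3=-4, -1-4=-5, -1-5=-6
a = 3: 3--4=7, 3--1=4, 3-3=0, 3-4=-1, 3-5=-2
a = 4: 4--4=8, 4--1=5, 4-3=1, 4-4=0, 4-5=-1
a = 5: 5--4=9, 5--1=6, 5-3=2, 5-4=1, 5-5=0
Collecting distinct values (and noting 0 appears from a-a):
A - A = {-9, -8, -7, -6, -5, -4, -3, -2, -1, 0, 1, 2, 3, 4, 5, 6, 7, 8, 9}
|A - A| = 19

A - A = {-9, -8, -7, -6, -5, -4, -3, -2, -1, 0, 1, 2, 3, 4, 5, 6, 7, 8, 9}


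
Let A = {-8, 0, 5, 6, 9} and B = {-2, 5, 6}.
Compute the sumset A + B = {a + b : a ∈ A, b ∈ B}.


A + B = {a + b : a ∈ A, b ∈ B}.
Enumerate all |A|·|B| = 5·3 = 15 pairs (a, b) and collect distinct sums.
a = -8: -8+-2=-10, -8+5=-3, -8+6=-2
a = 0: 0+-2=-2, 0+5=5, 0+6=6
a = 5: 5+-2=3, 5+5=10, 5+6=11
a = 6: 6+-2=4, 6+5=11, 6+6=12
a = 9: 9+-2=7, 9+5=14, 9+6=15
Collecting distinct sums: A + B = {-10, -3, -2, 3, 4, 5, 6, 7, 10, 11, 12, 14, 15}
|A + B| = 13

A + B = {-10, -3, -2, 3, 4, 5, 6, 7, 10, 11, 12, 14, 15}


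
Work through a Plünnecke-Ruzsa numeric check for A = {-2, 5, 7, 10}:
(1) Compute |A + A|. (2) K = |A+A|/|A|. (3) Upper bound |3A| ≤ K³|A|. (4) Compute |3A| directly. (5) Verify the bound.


|A| = 4.
Step 1: Compute A + A by enumerating all 16 pairs.
A + A = {-4, 3, 5, 8, 10, 12, 14, 15, 17, 20}, so |A + A| = 10.
Step 2: Doubling constant K = |A + A|/|A| = 10/4 = 10/4 ≈ 2.5000.
Step 3: Plünnecke-Ruzsa gives |3A| ≤ K³·|A| = (2.5000)³ · 4 ≈ 62.5000.
Step 4: Compute 3A = A + A + A directly by enumerating all triples (a,b,c) ∈ A³; |3A| = 19.
Step 5: Check 19 ≤ 62.5000? Yes ✓.

K = 10/4, Plünnecke-Ruzsa bound K³|A| ≈ 62.5000, |3A| = 19, inequality holds.


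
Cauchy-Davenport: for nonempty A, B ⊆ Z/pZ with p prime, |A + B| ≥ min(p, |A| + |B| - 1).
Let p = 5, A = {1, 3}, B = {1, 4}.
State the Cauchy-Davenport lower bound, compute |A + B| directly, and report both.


Cauchy-Davenport: |A + B| ≥ min(p, |A| + |B| - 1) for A, B nonempty in Z/pZ.
|A| = 2, |B| = 2, p = 5.
CD lower bound = min(5, 2 + 2 - 1) = min(5, 3) = 3.
Compute A + B mod 5 directly:
a = 1: 1+1=2, 1+4=0
a = 3: 3+1=4, 3+4=2
A + B = {0, 2, 4}, so |A + B| = 3.
Verify: 3 ≥ 3? Yes ✓.

CD lower bound = 3, actual |A + B| = 3.


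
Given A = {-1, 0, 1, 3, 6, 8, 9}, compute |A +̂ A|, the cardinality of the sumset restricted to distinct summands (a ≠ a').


Restricted sumset: A +̂ A = {a + a' : a ∈ A, a' ∈ A, a ≠ a'}.
Equivalently, take A + A and drop any sum 2a that is achievable ONLY as a + a for a ∈ A (i.e. sums representable only with equal summands).
Enumerate pairs (a, a') with a < a' (symmetric, so each unordered pair gives one sum; this covers all a ≠ a'):
  -1 + 0 = -1
  -1 + 1 = 0
  -1 + 3 = 2
  -1 + 6 = 5
  -1 + 8 = 7
  -1 + 9 = 8
  0 + 1 = 1
  0 + 3 = 3
  0 + 6 = 6
  0 + 8 = 8
  0 + 9 = 9
  1 + 3 = 4
  1 + 6 = 7
  1 + 8 = 9
  1 + 9 = 10
  3 + 6 = 9
  3 + 8 = 11
  3 + 9 = 12
  6 + 8 = 14
  6 + 9 = 15
  8 + 9 = 17
Collected distinct sums: {-1, 0, 1, 2, 3, 4, 5, 6, 7, 8, 9, 10, 11, 12, 14, 15, 17}
|A +̂ A| = 17
(Reference bound: |A +̂ A| ≥ 2|A| - 3 for |A| ≥ 2, with |A| = 7 giving ≥ 11.)

|A +̂ A| = 17


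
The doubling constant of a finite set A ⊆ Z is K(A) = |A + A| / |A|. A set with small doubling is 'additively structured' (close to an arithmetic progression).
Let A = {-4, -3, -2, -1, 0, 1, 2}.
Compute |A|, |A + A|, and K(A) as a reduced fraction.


|A| = 7.
Compute A + A by enumerating all 49 pairs.
A + A = {-8, -7, -6, -5, -4, -3, -2, -1, 0, 1, 2, 3, 4}, so |A + A| = 13.
K = |A + A| / |A| = 13/7 (already in lowest terms) ≈ 1.8571.
Reference: AP of size 7 gives K = 13/7 ≈ 1.8571; a fully generic set of size 7 gives K ≈ 4.0000.

|A| = 7, |A + A| = 13, K = 13/7.


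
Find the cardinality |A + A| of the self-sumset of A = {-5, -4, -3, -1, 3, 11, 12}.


A + A = {a + a' : a, a' ∈ A}; |A| = 7.
General bounds: 2|A| - 1 ≤ |A + A| ≤ |A|(|A|+1)/2, i.e. 13 ≤ |A + A| ≤ 28.
Lower bound 2|A|-1 is attained iff A is an arithmetic progression.
Enumerate sums a + a' for a ≤ a' (symmetric, so this suffices):
a = -5: -5+-5=-10, -5+-4=-9, -5+-3=-8, -5+-1=-6, -5+3=-2, -5+11=6, -5+12=7
a = -4: -4+-4=-8, -4+-3=-7, -4+-1=-5, -4+3=-1, -4+11=7, -4+12=8
a = -3: -3+-3=-6, -3+-1=-4, -3+3=0, -3+11=8, -3+12=9
a = -1: -1+-1=-2, -1+3=2, -1+11=10, -1+12=11
a = 3: 3+3=6, 3+11=14, 3+12=15
a = 11: 11+11=22, 11+12=23
a = 12: 12+12=24
Distinct sums: {-10, -9, -8, -7, -6, -5, -4, -2, -1, 0, 2, 6, 7, 8, 9, 10, 11, 14, 15, 22, 23, 24}
|A + A| = 22

|A + A| = 22


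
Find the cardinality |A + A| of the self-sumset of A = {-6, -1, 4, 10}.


A + A = {a + a' : a, a' ∈ A}; |A| = 4.
General bounds: 2|A| - 1 ≤ |A + A| ≤ |A|(|A|+1)/2, i.e. 7 ≤ |A + A| ≤ 10.
Lower bound 2|A|-1 is attained iff A is an arithmetic progression.
Enumerate sums a + a' for a ≤ a' (symmetric, so this suffices):
a = -6: -6+-6=-12, -6+-1=-7, -6+4=-2, -6+10=4
a = -1: -1+-1=-2, -1+4=3, -1+10=9
a = 4: 4+4=8, 4+10=14
a = 10: 10+10=20
Distinct sums: {-12, -7, -2, 3, 4, 8, 9, 14, 20}
|A + A| = 9

|A + A| = 9


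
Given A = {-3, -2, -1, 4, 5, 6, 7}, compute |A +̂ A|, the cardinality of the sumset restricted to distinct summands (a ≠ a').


Restricted sumset: A +̂ A = {a + a' : a ∈ A, a' ∈ A, a ≠ a'}.
Equivalently, take A + A and drop any sum 2a that is achievable ONLY as a + a for a ∈ A (i.e. sums representable only with equal summands).
Enumerate pairs (a, a') with a < a' (symmetric, so each unordered pair gives one sum; this covers all a ≠ a'):
  -3 + -2 = -5
  -3 + -1 = -4
  -3 + 4 = 1
  -3 + 5 = 2
  -3 + 6 = 3
  -3 + 7 = 4
  -2 + -1 = -3
  -2 + 4 = 2
  -2 + 5 = 3
  -2 + 6 = 4
  -2 + 7 = 5
  -1 + 4 = 3
  -1 + 5 = 4
  -1 + 6 = 5
  -1 + 7 = 6
  4 + 5 = 9
  4 + 6 = 10
  4 + 7 = 11
  5 + 6 = 11
  5 + 7 = 12
  6 + 7 = 13
Collected distinct sums: {-5, -4, -3, 1, 2, 3, 4, 5, 6, 9, 10, 11, 12, 13}
|A +̂ A| = 14
(Reference bound: |A +̂ A| ≥ 2|A| - 3 for |A| ≥ 2, with |A| = 7 giving ≥ 11.)

|A +̂ A| = 14


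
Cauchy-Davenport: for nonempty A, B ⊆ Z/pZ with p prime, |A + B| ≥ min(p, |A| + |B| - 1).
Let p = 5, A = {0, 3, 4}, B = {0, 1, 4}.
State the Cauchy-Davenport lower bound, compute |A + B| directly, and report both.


Cauchy-Davenport: |A + B| ≥ min(p, |A| + |B| - 1) for A, B nonempty in Z/pZ.
|A| = 3, |B| = 3, p = 5.
CD lower bound = min(5, 3 + 3 - 1) = min(5, 5) = 5.
Compute A + B mod 5 directly:
a = 0: 0+0=0, 0+1=1, 0+4=4
a = 3: 3+0=3, 3+1=4, 3+4=2
a = 4: 4+0=4, 4+1=0, 4+4=3
A + B = {0, 1, 2, 3, 4}, so |A + B| = 5.
Verify: 5 ≥ 5? Yes ✓.

CD lower bound = 5, actual |A + B| = 5.


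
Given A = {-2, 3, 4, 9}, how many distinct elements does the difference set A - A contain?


A - A = {a - a' : a, a' ∈ A}; |A| = 4.
Bounds: 2|A|-1 ≤ |A - A| ≤ |A|² - |A| + 1, i.e. 7 ≤ |A - A| ≤ 13.
Note: 0 ∈ A - A always (from a - a). The set is symmetric: if d ∈ A - A then -d ∈ A - A.
Enumerate nonzero differences d = a - a' with a > a' (then include -d):
Positive differences: {1, 5, 6, 11}
Full difference set: {0} ∪ (positive diffs) ∪ (negative diffs).
|A - A| = 1 + 2·4 = 9 (matches direct enumeration: 9).

|A - A| = 9


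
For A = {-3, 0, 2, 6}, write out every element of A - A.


A - A = {a - a' : a, a' ∈ A}.
Compute a - a' for each ordered pair (a, a'):
a = -3: -3--3=0, -3-0=-3, -3-2=-5, -3-6=-9
a = 0: 0--3=3, 0-0=0, 0-2=-2, 0-6=-6
a = 2: 2--3=5, 2-0=2, 2-2=0, 2-6=-4
a = 6: 6--3=9, 6-0=6, 6-2=4, 6-6=0
Collecting distinct values (and noting 0 appears from a-a):
A - A = {-9, -6, -5, -4, -3, -2, 0, 2, 3, 4, 5, 6, 9}
|A - A| = 13

A - A = {-9, -6, -5, -4, -3, -2, 0, 2, 3, 4, 5, 6, 9}


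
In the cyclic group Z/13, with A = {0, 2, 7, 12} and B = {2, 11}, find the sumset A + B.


Work in Z/13Z: reduce every sum a + b modulo 13.
Enumerate all 8 pairs:
a = 0: 0+2=2, 0+11=11
a = 2: 2+2=4, 2+11=0
a = 7: 7+2=9, 7+11=5
a = 12: 12+2=1, 12+11=10
Distinct residues collected: {0, 1, 2, 4, 5, 9, 10, 11}
|A + B| = 8 (out of 13 total residues).

A + B = {0, 1, 2, 4, 5, 9, 10, 11}


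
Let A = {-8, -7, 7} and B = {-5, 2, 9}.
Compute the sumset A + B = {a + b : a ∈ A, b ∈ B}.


A + B = {a + b : a ∈ A, b ∈ B}.
Enumerate all |A|·|B| = 3·3 = 9 pairs (a, b) and collect distinct sums.
a = -8: -8+-5=-13, -8+2=-6, -8+9=1
a = -7: -7+-5=-12, -7+2=-5, -7+9=2
a = 7: 7+-5=2, 7+2=9, 7+9=16
Collecting distinct sums: A + B = {-13, -12, -6, -5, 1, 2, 9, 16}
|A + B| = 8

A + B = {-13, -12, -6, -5, 1, 2, 9, 16}


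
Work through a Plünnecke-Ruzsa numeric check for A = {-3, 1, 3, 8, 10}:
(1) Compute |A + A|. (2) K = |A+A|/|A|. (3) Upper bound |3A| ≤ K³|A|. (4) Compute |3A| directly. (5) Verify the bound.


|A| = 5.
Step 1: Compute A + A by enumerating all 25 pairs.
A + A = {-6, -2, 0, 2, 4, 5, 6, 7, 9, 11, 13, 16, 18, 20}, so |A + A| = 14.
Step 2: Doubling constant K = |A + A|/|A| = 14/5 = 14/5 ≈ 2.8000.
Step 3: Plünnecke-Ruzsa gives |3A| ≤ K³·|A| = (2.8000)³ · 5 ≈ 109.7600.
Step 4: Compute 3A = A + A + A directly by enumerating all triples (a,b,c) ∈ A³; |3A| = 27.
Step 5: Check 27 ≤ 109.7600? Yes ✓.

K = 14/5, Plünnecke-Ruzsa bound K³|A| ≈ 109.7600, |3A| = 27, inequality holds.


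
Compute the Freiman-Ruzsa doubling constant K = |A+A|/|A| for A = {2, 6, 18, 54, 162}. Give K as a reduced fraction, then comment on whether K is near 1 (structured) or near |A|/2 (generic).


|A| = 5.
Compute A + A by enumerating all 25 pairs.
A + A = {4, 8, 12, 20, 24, 36, 56, 60, 72, 108, 164, 168, 180, 216, 324}, so |A + A| = 15.
K = |A + A| / |A| = 15/5 = 3/1 ≈ 3.0000.
Reference: AP of size 5 gives K = 9/5 ≈ 1.8000; a fully generic set of size 5 gives K ≈ 3.0000.

|A| = 5, |A + A| = 15, K = 15/5 = 3/1.


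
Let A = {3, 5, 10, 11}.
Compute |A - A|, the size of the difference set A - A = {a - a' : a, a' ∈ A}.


A - A = {a - a' : a, a' ∈ A}; |A| = 4.
Bounds: 2|A|-1 ≤ |A - A| ≤ |A|² - |A| + 1, i.e. 7 ≤ |A - A| ≤ 13.
Note: 0 ∈ A - A always (from a - a). The set is symmetric: if d ∈ A - A then -d ∈ A - A.
Enumerate nonzero differences d = a - a' with a > a' (then include -d):
Positive differences: {1, 2, 5, 6, 7, 8}
Full difference set: {0} ∪ (positive diffs) ∪ (negative diffs).
|A - A| = 1 + 2·6 = 13 (matches direct enumeration: 13).

|A - A| = 13


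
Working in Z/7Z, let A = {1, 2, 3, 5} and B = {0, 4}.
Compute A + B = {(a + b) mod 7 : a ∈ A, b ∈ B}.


Work in Z/7Z: reduce every sum a + b modulo 7.
Enumerate all 8 pairs:
a = 1: 1+0=1, 1+4=5
a = 2: 2+0=2, 2+4=6
a = 3: 3+0=3, 3+4=0
a = 5: 5+0=5, 5+4=2
Distinct residues collected: {0, 1, 2, 3, 5, 6}
|A + B| = 6 (out of 7 total residues).

A + B = {0, 1, 2, 3, 5, 6}


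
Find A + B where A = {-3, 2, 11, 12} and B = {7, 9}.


A + B = {a + b : a ∈ A, b ∈ B}.
Enumerate all |A|·|B| = 4·2 = 8 pairs (a, b) and collect distinct sums.
a = -3: -3+7=4, -3+9=6
a = 2: 2+7=9, 2+9=11
a = 11: 11+7=18, 11+9=20
a = 12: 12+7=19, 12+9=21
Collecting distinct sums: A + B = {4, 6, 9, 11, 18, 19, 20, 21}
|A + B| = 8

A + B = {4, 6, 9, 11, 18, 19, 20, 21}


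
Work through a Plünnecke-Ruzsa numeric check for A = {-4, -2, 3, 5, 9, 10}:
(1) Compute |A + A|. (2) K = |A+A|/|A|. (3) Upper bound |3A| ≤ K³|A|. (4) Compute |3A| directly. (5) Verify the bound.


|A| = 6.
Step 1: Compute A + A by enumerating all 36 pairs.
A + A = {-8, -6, -4, -1, 1, 3, 5, 6, 7, 8, 10, 12, 13, 14, 15, 18, 19, 20}, so |A + A| = 18.
Step 2: Doubling constant K = |A + A|/|A| = 18/6 = 18/6 ≈ 3.0000.
Step 3: Plünnecke-Ruzsa gives |3A| ≤ K³·|A| = (3.0000)³ · 6 ≈ 162.0000.
Step 4: Compute 3A = A + A + A directly by enumerating all triples (a,b,c) ∈ A³; |3A| = 35.
Step 5: Check 35 ≤ 162.0000? Yes ✓.

K = 18/6, Plünnecke-Ruzsa bound K³|A| ≈ 162.0000, |3A| = 35, inequality holds.


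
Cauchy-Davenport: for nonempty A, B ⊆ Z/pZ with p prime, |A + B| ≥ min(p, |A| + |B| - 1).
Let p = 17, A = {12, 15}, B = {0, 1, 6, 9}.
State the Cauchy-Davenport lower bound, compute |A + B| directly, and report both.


Cauchy-Davenport: |A + B| ≥ min(p, |A| + |B| - 1) for A, B nonempty in Z/pZ.
|A| = 2, |B| = 4, p = 17.
CD lower bound = min(17, 2 + 4 - 1) = min(17, 5) = 5.
Compute A + B mod 17 directly:
a = 12: 12+0=12, 12+1=13, 12+6=1, 12+9=4
a = 15: 15+0=15, 15+1=16, 15+6=4, 15+9=7
A + B = {1, 4, 7, 12, 13, 15, 16}, so |A + B| = 7.
Verify: 7 ≥ 5? Yes ✓.

CD lower bound = 5, actual |A + B| = 7.


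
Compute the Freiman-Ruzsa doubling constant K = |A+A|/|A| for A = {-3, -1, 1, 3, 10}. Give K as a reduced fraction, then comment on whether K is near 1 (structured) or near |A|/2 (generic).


|A| = 5.
Compute A + A by enumerating all 25 pairs.
A + A = {-6, -4, -2, 0, 2, 4, 6, 7, 9, 11, 13, 20}, so |A + A| = 12.
K = |A + A| / |A| = 12/5 (already in lowest terms) ≈ 2.4000.
Reference: AP of size 5 gives K = 9/5 ≈ 1.8000; a fully generic set of size 5 gives K ≈ 3.0000.

|A| = 5, |A + A| = 12, K = 12/5.


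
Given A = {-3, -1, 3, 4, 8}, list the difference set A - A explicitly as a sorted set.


A - A = {a - a' : a, a' ∈ A}.
Compute a - a' for each ordered pair (a, a'):
a = -3: -3--3=0, -3--1=-2, -3-3=-6, -3-4=-7, -3-8=-11
a = -1: -1--3=2, -1--1=0, -1-3=-4, -1-4=-5, -1-8=-9
a = 3: 3--3=6, 3--1=4, 3-3=0, 3-4=-1, 3-8=-5
a = 4: 4--3=7, 4--1=5, 4-3=1, 4-4=0, 4-8=-4
a = 8: 8--3=11, 8--1=9, 8-3=5, 8-4=4, 8-8=0
Collecting distinct values (and noting 0 appears from a-a):
A - A = {-11, -9, -7, -6, -5, -4, -2, -1, 0, 1, 2, 4, 5, 6, 7, 9, 11}
|A - A| = 17

A - A = {-11, -9, -7, -6, -5, -4, -2, -1, 0, 1, 2, 4, 5, 6, 7, 9, 11}


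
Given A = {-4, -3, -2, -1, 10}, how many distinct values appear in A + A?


A + A = {a + a' : a, a' ∈ A}; |A| = 5.
General bounds: 2|A| - 1 ≤ |A + A| ≤ |A|(|A|+1)/2, i.e. 9 ≤ |A + A| ≤ 15.
Lower bound 2|A|-1 is attained iff A is an arithmetic progression.
Enumerate sums a + a' for a ≤ a' (symmetric, so this suffices):
a = -4: -4+-4=-8, -4+-3=-7, -4+-2=-6, -4+-1=-5, -4+10=6
a = -3: -3+-3=-6, -3+-2=-5, -3+-1=-4, -3+10=7
a = -2: -2+-2=-4, -2+-1=-3, -2+10=8
a = -1: -1+-1=-2, -1+10=9
a = 10: 10+10=20
Distinct sums: {-8, -7, -6, -5, -4, -3, -2, 6, 7, 8, 9, 20}
|A + A| = 12

|A + A| = 12


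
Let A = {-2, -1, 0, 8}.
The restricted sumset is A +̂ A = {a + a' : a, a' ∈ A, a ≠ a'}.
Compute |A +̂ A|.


Restricted sumset: A +̂ A = {a + a' : a ∈ A, a' ∈ A, a ≠ a'}.
Equivalently, take A + A and drop any sum 2a that is achievable ONLY as a + a for a ∈ A (i.e. sums representable only with equal summands).
Enumerate pairs (a, a') with a < a' (symmetric, so each unordered pair gives one sum; this covers all a ≠ a'):
  -2 + -1 = -3
  -2 + 0 = -2
  -2 + 8 = 6
  -1 + 0 = -1
  -1 + 8 = 7
  0 + 8 = 8
Collected distinct sums: {-3, -2, -1, 6, 7, 8}
|A +̂ A| = 6
(Reference bound: |A +̂ A| ≥ 2|A| - 3 for |A| ≥ 2, with |A| = 4 giving ≥ 5.)

|A +̂ A| = 6


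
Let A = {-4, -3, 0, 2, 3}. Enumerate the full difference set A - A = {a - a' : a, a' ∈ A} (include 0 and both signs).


A - A = {a - a' : a, a' ∈ A}.
Compute a - a' for each ordered pair (a, a'):
a = -4: -4--4=0, -4--3=-1, -4-0=-4, -4-2=-6, -4-3=-7
a = -3: -3--4=1, -3--3=0, -3-0=-3, -3-2=-5, -3-3=-6
a = 0: 0--4=4, 0--3=3, 0-0=0, 0-2=-2, 0-3=-3
a = 2: 2--4=6, 2--3=5, 2-0=2, 2-2=0, 2-3=-1
a = 3: 3--4=7, 3--3=6, 3-0=3, 3-2=1, 3-3=0
Collecting distinct values (and noting 0 appears from a-a):
A - A = {-7, -6, -5, -4, -3, -2, -1, 0, 1, 2, 3, 4, 5, 6, 7}
|A - A| = 15

A - A = {-7, -6, -5, -4, -3, -2, -1, 0, 1, 2, 3, 4, 5, 6, 7}


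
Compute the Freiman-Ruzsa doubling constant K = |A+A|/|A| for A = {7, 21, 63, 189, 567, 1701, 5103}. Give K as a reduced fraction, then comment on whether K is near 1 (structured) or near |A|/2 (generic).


|A| = 7.
Compute A + A by enumerating all 49 pairs.
A + A = {14, 28, 42, 70, 84, 126, 196, 210, 252, 378, 574, 588, 630, 756, 1134, 1708, 1722, 1764, 1890, 2268, 3402, 5110, 5124, 5166, 5292, 5670, 6804, 10206}, so |A + A| = 28.
K = |A + A| / |A| = 28/7 = 4/1 ≈ 4.0000.
Reference: AP of size 7 gives K = 13/7 ≈ 1.8571; a fully generic set of size 7 gives K ≈ 4.0000.

|A| = 7, |A + A| = 28, K = 28/7 = 4/1.


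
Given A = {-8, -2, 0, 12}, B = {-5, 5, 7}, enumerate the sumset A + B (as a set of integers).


A + B = {a + b : a ∈ A, b ∈ B}.
Enumerate all |A|·|B| = 4·3 = 12 pairs (a, b) and collect distinct sums.
a = -8: -8+-5=-13, -8+5=-3, -8+7=-1
a = -2: -2+-5=-7, -2+5=3, -2+7=5
a = 0: 0+-5=-5, 0+5=5, 0+7=7
a = 12: 12+-5=7, 12+5=17, 12+7=19
Collecting distinct sums: A + B = {-13, -7, -5, -3, -1, 3, 5, 7, 17, 19}
|A + B| = 10

A + B = {-13, -7, -5, -3, -1, 3, 5, 7, 17, 19}


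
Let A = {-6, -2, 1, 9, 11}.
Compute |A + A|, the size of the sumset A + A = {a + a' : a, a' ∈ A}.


A + A = {a + a' : a, a' ∈ A}; |A| = 5.
General bounds: 2|A| - 1 ≤ |A + A| ≤ |A|(|A|+1)/2, i.e. 9 ≤ |A + A| ≤ 15.
Lower bound 2|A|-1 is attained iff A is an arithmetic progression.
Enumerate sums a + a' for a ≤ a' (symmetric, so this suffices):
a = -6: -6+-6=-12, -6+-2=-8, -6+1=-5, -6+9=3, -6+11=5
a = -2: -2+-2=-4, -2+1=-1, -2+9=7, -2+11=9
a = 1: 1+1=2, 1+9=10, 1+11=12
a = 9: 9+9=18, 9+11=20
a = 11: 11+11=22
Distinct sums: {-12, -8, -5, -4, -1, 2, 3, 5, 7, 9, 10, 12, 18, 20, 22}
|A + A| = 15

|A + A| = 15


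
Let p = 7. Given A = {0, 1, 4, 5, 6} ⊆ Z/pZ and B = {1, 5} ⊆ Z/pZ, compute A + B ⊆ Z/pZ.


Work in Z/7Z: reduce every sum a + b modulo 7.
Enumerate all 10 pairs:
a = 0: 0+1=1, 0+5=5
a = 1: 1+1=2, 1+5=6
a = 4: 4+1=5, 4+5=2
a = 5: 5+1=6, 5+5=3
a = 6: 6+1=0, 6+5=4
Distinct residues collected: {0, 1, 2, 3, 4, 5, 6}
|A + B| = 7 (out of 7 total residues).

A + B = {0, 1, 2, 3, 4, 5, 6}


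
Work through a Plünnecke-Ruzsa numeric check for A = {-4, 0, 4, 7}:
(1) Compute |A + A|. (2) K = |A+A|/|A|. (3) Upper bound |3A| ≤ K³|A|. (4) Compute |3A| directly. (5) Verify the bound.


|A| = 4.
Step 1: Compute A + A by enumerating all 16 pairs.
A + A = {-8, -4, 0, 3, 4, 7, 8, 11, 14}, so |A + A| = 9.
Step 2: Doubling constant K = |A + A|/|A| = 9/4 = 9/4 ≈ 2.2500.
Step 3: Plünnecke-Ruzsa gives |3A| ≤ K³·|A| = (2.2500)³ · 4 ≈ 45.5625.
Step 4: Compute 3A = A + A + A directly by enumerating all triples (a,b,c) ∈ A³; |3A| = 16.
Step 5: Check 16 ≤ 45.5625? Yes ✓.

K = 9/4, Plünnecke-Ruzsa bound K³|A| ≈ 45.5625, |3A| = 16, inequality holds.


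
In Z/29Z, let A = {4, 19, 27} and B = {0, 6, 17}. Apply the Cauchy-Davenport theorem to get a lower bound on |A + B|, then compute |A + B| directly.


Cauchy-Davenport: |A + B| ≥ min(p, |A| + |B| - 1) for A, B nonempty in Z/pZ.
|A| = 3, |B| = 3, p = 29.
CD lower bound = min(29, 3 + 3 - 1) = min(29, 5) = 5.
Compute A + B mod 29 directly:
a = 4: 4+0=4, 4+6=10, 4+17=21
a = 19: 19+0=19, 19+6=25, 19+17=7
a = 27: 27+0=27, 27+6=4, 27+17=15
A + B = {4, 7, 10, 15, 19, 21, 25, 27}, so |A + B| = 8.
Verify: 8 ≥ 5? Yes ✓.

CD lower bound = 5, actual |A + B| = 8.


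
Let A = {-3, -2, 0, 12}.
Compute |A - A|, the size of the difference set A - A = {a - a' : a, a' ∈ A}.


A - A = {a - a' : a, a' ∈ A}; |A| = 4.
Bounds: 2|A|-1 ≤ |A - A| ≤ |A|² - |A| + 1, i.e. 7 ≤ |A - A| ≤ 13.
Note: 0 ∈ A - A always (from a - a). The set is symmetric: if d ∈ A - A then -d ∈ A - A.
Enumerate nonzero differences d = a - a' with a > a' (then include -d):
Positive differences: {1, 2, 3, 12, 14, 15}
Full difference set: {0} ∪ (positive diffs) ∪ (negative diffs).
|A - A| = 1 + 2·6 = 13 (matches direct enumeration: 13).

|A - A| = 13


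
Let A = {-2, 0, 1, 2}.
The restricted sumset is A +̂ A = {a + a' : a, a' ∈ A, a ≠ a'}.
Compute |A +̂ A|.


Restricted sumset: A +̂ A = {a + a' : a ∈ A, a' ∈ A, a ≠ a'}.
Equivalently, take A + A and drop any sum 2a that is achievable ONLY as a + a for a ∈ A (i.e. sums representable only with equal summands).
Enumerate pairs (a, a') with a < a' (symmetric, so each unordered pair gives one sum; this covers all a ≠ a'):
  -2 + 0 = -2
  -2 + 1 = -1
  -2 + 2 = 0
  0 + 1 = 1
  0 + 2 = 2
  1 + 2 = 3
Collected distinct sums: {-2, -1, 0, 1, 2, 3}
|A +̂ A| = 6
(Reference bound: |A +̂ A| ≥ 2|A| - 3 for |A| ≥ 2, with |A| = 4 giving ≥ 5.)

|A +̂ A| = 6


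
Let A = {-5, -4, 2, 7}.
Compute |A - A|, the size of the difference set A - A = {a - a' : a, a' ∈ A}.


A - A = {a - a' : a, a' ∈ A}; |A| = 4.
Bounds: 2|A|-1 ≤ |A - A| ≤ |A|² - |A| + 1, i.e. 7 ≤ |A - A| ≤ 13.
Note: 0 ∈ A - A always (from a - a). The set is symmetric: if d ∈ A - A then -d ∈ A - A.
Enumerate nonzero differences d = a - a' with a > a' (then include -d):
Positive differences: {1, 5, 6, 7, 11, 12}
Full difference set: {0} ∪ (positive diffs) ∪ (negative diffs).
|A - A| = 1 + 2·6 = 13 (matches direct enumeration: 13).

|A - A| = 13


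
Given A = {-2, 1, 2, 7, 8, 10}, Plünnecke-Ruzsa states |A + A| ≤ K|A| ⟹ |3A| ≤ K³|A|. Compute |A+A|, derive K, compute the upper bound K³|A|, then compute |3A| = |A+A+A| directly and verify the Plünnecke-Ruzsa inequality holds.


|A| = 6.
Step 1: Compute A + A by enumerating all 36 pairs.
A + A = {-4, -1, 0, 2, 3, 4, 5, 6, 8, 9, 10, 11, 12, 14, 15, 16, 17, 18, 20}, so |A + A| = 19.
Step 2: Doubling constant K = |A + A|/|A| = 19/6 = 19/6 ≈ 3.1667.
Step 3: Plünnecke-Ruzsa gives |3A| ≤ K³·|A| = (3.1667)³ · 6 ≈ 190.5278.
Step 4: Compute 3A = A + A + A directly by enumerating all triples (a,b,c) ∈ A³; |3A| = 33.
Step 5: Check 33 ≤ 190.5278? Yes ✓.

K = 19/6, Plünnecke-Ruzsa bound K³|A| ≈ 190.5278, |3A| = 33, inequality holds.


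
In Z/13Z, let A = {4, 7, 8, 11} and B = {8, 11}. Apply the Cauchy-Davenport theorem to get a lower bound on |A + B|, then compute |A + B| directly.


Cauchy-Davenport: |A + B| ≥ min(p, |A| + |B| - 1) for A, B nonempty in Z/pZ.
|A| = 4, |B| = 2, p = 13.
CD lower bound = min(13, 4 + 2 - 1) = min(13, 5) = 5.
Compute A + B mod 13 directly:
a = 4: 4+8=12, 4+11=2
a = 7: 7+8=2, 7+11=5
a = 8: 8+8=3, 8+11=6
a = 11: 11+8=6, 11+11=9
A + B = {2, 3, 5, 6, 9, 12}, so |A + B| = 6.
Verify: 6 ≥ 5? Yes ✓.

CD lower bound = 5, actual |A + B| = 6.


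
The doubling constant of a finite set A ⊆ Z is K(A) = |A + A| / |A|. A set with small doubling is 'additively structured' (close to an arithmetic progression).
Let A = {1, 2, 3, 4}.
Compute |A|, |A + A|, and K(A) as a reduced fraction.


|A| = 4.
Compute A + A by enumerating all 16 pairs.
A + A = {2, 3, 4, 5, 6, 7, 8}, so |A + A| = 7.
K = |A + A| / |A| = 7/4 (already in lowest terms) ≈ 1.7500.
Reference: AP of size 4 gives K = 7/4 ≈ 1.7500; a fully generic set of size 4 gives K ≈ 2.5000.

|A| = 4, |A + A| = 7, K = 7/4.


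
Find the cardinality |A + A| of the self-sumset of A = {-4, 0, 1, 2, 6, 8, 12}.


A + A = {a + a' : a, a' ∈ A}; |A| = 7.
General bounds: 2|A| - 1 ≤ |A + A| ≤ |A|(|A|+1)/2, i.e. 13 ≤ |A + A| ≤ 28.
Lower bound 2|A|-1 is attained iff A is an arithmetic progression.
Enumerate sums a + a' for a ≤ a' (symmetric, so this suffices):
a = -4: -4+-4=-8, -4+0=-4, -4+1=-3, -4+2=-2, -4+6=2, -4+8=4, -4+12=8
a = 0: 0+0=0, 0+1=1, 0+2=2, 0+6=6, 0+8=8, 0+12=12
a = 1: 1+1=2, 1+2=3, 1+6=7, 1+8=9, 1+12=13
a = 2: 2+2=4, 2+6=8, 2+8=10, 2+12=14
a = 6: 6+6=12, 6+8=14, 6+12=18
a = 8: 8+8=16, 8+12=20
a = 12: 12+12=24
Distinct sums: {-8, -4, -3, -2, 0, 1, 2, 3, 4, 6, 7, 8, 9, 10, 12, 13, 14, 16, 18, 20, 24}
|A + A| = 21

|A + A| = 21


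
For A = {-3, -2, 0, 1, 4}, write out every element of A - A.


A - A = {a - a' : a, a' ∈ A}.
Compute a - a' for each ordered pair (a, a'):
a = -3: -3--3=0, -3--2=-1, -3-0=-3, -3-1=-4, -3-4=-7
a = -2: -2--3=1, -2--2=0, -2-0=-2, -2-1=-3, -2-4=-6
a = 0: 0--3=3, 0--2=2, 0-0=0, 0-1=-1, 0-4=-4
a = 1: 1--3=4, 1--2=3, 1-0=1, 1-1=0, 1-4=-3
a = 4: 4--3=7, 4--2=6, 4-0=4, 4-1=3, 4-4=0
Collecting distinct values (and noting 0 appears from a-a):
A - A = {-7, -6, -4, -3, -2, -1, 0, 1, 2, 3, 4, 6, 7}
|A - A| = 13

A - A = {-7, -6, -4, -3, -2, -1, 0, 1, 2, 3, 4, 6, 7}


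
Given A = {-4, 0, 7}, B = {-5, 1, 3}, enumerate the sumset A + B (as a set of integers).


A + B = {a + b : a ∈ A, b ∈ B}.
Enumerate all |A|·|B| = 3·3 = 9 pairs (a, b) and collect distinct sums.
a = -4: -4+-5=-9, -4+1=-3, -4+3=-1
a = 0: 0+-5=-5, 0+1=1, 0+3=3
a = 7: 7+-5=2, 7+1=8, 7+3=10
Collecting distinct sums: A + B = {-9, -5, -3, -1, 1, 2, 3, 8, 10}
|A + B| = 9

A + B = {-9, -5, -3, -1, 1, 2, 3, 8, 10}


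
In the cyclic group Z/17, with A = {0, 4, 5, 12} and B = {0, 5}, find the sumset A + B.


Work in Z/17Z: reduce every sum a + b modulo 17.
Enumerate all 8 pairs:
a = 0: 0+0=0, 0+5=5
a = 4: 4+0=4, 4+5=9
a = 5: 5+0=5, 5+5=10
a = 12: 12+0=12, 12+5=0
Distinct residues collected: {0, 4, 5, 9, 10, 12}
|A + B| = 6 (out of 17 total residues).

A + B = {0, 4, 5, 9, 10, 12}


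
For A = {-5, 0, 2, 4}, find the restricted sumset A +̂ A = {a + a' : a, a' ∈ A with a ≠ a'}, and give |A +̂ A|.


Restricted sumset: A +̂ A = {a + a' : a ∈ A, a' ∈ A, a ≠ a'}.
Equivalently, take A + A and drop any sum 2a that is achievable ONLY as a + a for a ∈ A (i.e. sums representable only with equal summands).
Enumerate pairs (a, a') with a < a' (symmetric, so each unordered pair gives one sum; this covers all a ≠ a'):
  -5 + 0 = -5
  -5 + 2 = -3
  -5 + 4 = -1
  0 + 2 = 2
  0 + 4 = 4
  2 + 4 = 6
Collected distinct sums: {-5, -3, -1, 2, 4, 6}
|A +̂ A| = 6
(Reference bound: |A +̂ A| ≥ 2|A| - 3 for |A| ≥ 2, with |A| = 4 giving ≥ 5.)

|A +̂ A| = 6


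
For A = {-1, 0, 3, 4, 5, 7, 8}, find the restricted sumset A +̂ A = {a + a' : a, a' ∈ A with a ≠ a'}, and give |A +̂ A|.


Restricted sumset: A +̂ A = {a + a' : a ∈ A, a' ∈ A, a ≠ a'}.
Equivalently, take A + A and drop any sum 2a that is achievable ONLY as a + a for a ∈ A (i.e. sums representable only with equal summands).
Enumerate pairs (a, a') with a < a' (symmetric, so each unordered pair gives one sum; this covers all a ≠ a'):
  -1 + 0 = -1
  -1 + 3 = 2
  -1 + 4 = 3
  -1 + 5 = 4
  -1 + 7 = 6
  -1 + 8 = 7
  0 + 3 = 3
  0 + 4 = 4
  0 + 5 = 5
  0 + 7 = 7
  0 + 8 = 8
  3 + 4 = 7
  3 + 5 = 8
  3 + 7 = 10
  3 + 8 = 11
  4 + 5 = 9
  4 + 7 = 11
  4 + 8 = 12
  5 + 7 = 12
  5 + 8 = 13
  7 + 8 = 15
Collected distinct sums: {-1, 2, 3, 4, 5, 6, 7, 8, 9, 10, 11, 12, 13, 15}
|A +̂ A| = 14
(Reference bound: |A +̂ A| ≥ 2|A| - 3 for |A| ≥ 2, with |A| = 7 giving ≥ 11.)

|A +̂ A| = 14


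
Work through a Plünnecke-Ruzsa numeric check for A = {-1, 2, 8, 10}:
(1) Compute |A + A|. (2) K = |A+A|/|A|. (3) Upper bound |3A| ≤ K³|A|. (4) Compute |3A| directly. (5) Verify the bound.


|A| = 4.
Step 1: Compute A + A by enumerating all 16 pairs.
A + A = {-2, 1, 4, 7, 9, 10, 12, 16, 18, 20}, so |A + A| = 10.
Step 2: Doubling constant K = |A + A|/|A| = 10/4 = 10/4 ≈ 2.5000.
Step 3: Plünnecke-Ruzsa gives |3A| ≤ K³·|A| = (2.5000)³ · 4 ≈ 62.5000.
Step 4: Compute 3A = A + A + A directly by enumerating all triples (a,b,c) ∈ A³; |3A| = 19.
Step 5: Check 19 ≤ 62.5000? Yes ✓.

K = 10/4, Plünnecke-Ruzsa bound K³|A| ≈ 62.5000, |3A| = 19, inequality holds.


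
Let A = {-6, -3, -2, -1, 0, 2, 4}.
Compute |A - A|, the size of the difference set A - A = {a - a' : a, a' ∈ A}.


A - A = {a - a' : a, a' ∈ A}; |A| = 7.
Bounds: 2|A|-1 ≤ |A - A| ≤ |A|² - |A| + 1, i.e. 13 ≤ |A - A| ≤ 43.
Note: 0 ∈ A - A always (from a - a). The set is symmetric: if d ∈ A - A then -d ∈ A - A.
Enumerate nonzero differences d = a - a' with a > a' (then include -d):
Positive differences: {1, 2, 3, 4, 5, 6, 7, 8, 10}
Full difference set: {0} ∪ (positive diffs) ∪ (negative diffs).
|A - A| = 1 + 2·9 = 19 (matches direct enumeration: 19).

|A - A| = 19


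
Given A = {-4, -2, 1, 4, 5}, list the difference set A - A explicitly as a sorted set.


A - A = {a - a' : a, a' ∈ A}.
Compute a - a' for each ordered pair (a, a'):
a = -4: -4--4=0, -4--2=-2, -4-1=-5, -4-4=-8, -4-5=-9
a = -2: -2--4=2, -2--2=0, -2-1=-3, -2-4=-6, -2-5=-7
a = 1: 1--4=5, 1--2=3, 1-1=0, 1-4=-3, 1-5=-4
a = 4: 4--4=8, 4--2=6, 4-1=3, 4-4=0, 4-5=-1
a = 5: 5--4=9, 5--2=7, 5-1=4, 5-4=1, 5-5=0
Collecting distinct values (and noting 0 appears from a-a):
A - A = {-9, -8, -7, -6, -5, -4, -3, -2, -1, 0, 1, 2, 3, 4, 5, 6, 7, 8, 9}
|A - A| = 19

A - A = {-9, -8, -7, -6, -5, -4, -3, -2, -1, 0, 1, 2, 3, 4, 5, 6, 7, 8, 9}


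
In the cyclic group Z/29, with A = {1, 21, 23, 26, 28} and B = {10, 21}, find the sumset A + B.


Work in Z/29Z: reduce every sum a + b modulo 29.
Enumerate all 10 pairs:
a = 1: 1+10=11, 1+21=22
a = 21: 21+10=2, 21+21=13
a = 23: 23+10=4, 23+21=15
a = 26: 26+10=7, 26+21=18
a = 28: 28+10=9, 28+21=20
Distinct residues collected: {2, 4, 7, 9, 11, 13, 15, 18, 20, 22}
|A + B| = 10 (out of 29 total residues).

A + B = {2, 4, 7, 9, 11, 13, 15, 18, 20, 22}
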